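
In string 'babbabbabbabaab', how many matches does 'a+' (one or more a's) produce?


Pattern 'a+' matches one or more consecutive a's.
String: 'babbabbabbabaab'
Scanning for runs of a:
  Match 1: 'a' (length 1)
  Match 2: 'a' (length 1)
  Match 3: 'a' (length 1)
  Match 4: 'a' (length 1)
  Match 5: 'aa' (length 2)
Total matches: 5

5


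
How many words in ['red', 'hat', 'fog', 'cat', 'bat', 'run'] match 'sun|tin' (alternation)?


Alternation 'sun|tin' matches either 'sun' or 'tin'.
Checking each word:
  'red' -> no
  'hat' -> no
  'fog' -> no
  'cat' -> no
  'bat' -> no
  'run' -> no
Matches: []
Count: 0

0


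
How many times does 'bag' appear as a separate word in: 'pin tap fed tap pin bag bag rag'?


Scanning each word for exact match 'bag':
  Word 1: 'pin' -> no
  Word 2: 'tap' -> no
  Word 3: 'fed' -> no
  Word 4: 'tap' -> no
  Word 5: 'pin' -> no
  Word 6: 'bag' -> MATCH
  Word 7: 'bag' -> MATCH
  Word 8: 'rag' -> no
Total matches: 2

2


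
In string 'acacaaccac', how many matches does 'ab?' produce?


Pattern 'ab?' matches 'a' optionally followed by 'b'.
String: 'acacaaccac'
Scanning left to right for 'a' then checking next char:
  Match 1: 'a' (a not followed by b)
  Match 2: 'a' (a not followed by b)
  Match 3: 'a' (a not followed by b)
  Match 4: 'a' (a not followed by b)
  Match 5: 'a' (a not followed by b)
Total matches: 5

5


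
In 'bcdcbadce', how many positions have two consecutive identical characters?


Looking for consecutive identical characters in 'bcdcbadce':
  pos 0-1: 'b' vs 'c' -> different
  pos 1-2: 'c' vs 'd' -> different
  pos 2-3: 'd' vs 'c' -> different
  pos 3-4: 'c' vs 'b' -> different
  pos 4-5: 'b' vs 'a' -> different
  pos 5-6: 'a' vs 'd' -> different
  pos 6-7: 'd' vs 'c' -> different
  pos 7-8: 'c' vs 'e' -> different
Consecutive identical pairs: []
Count: 0

0


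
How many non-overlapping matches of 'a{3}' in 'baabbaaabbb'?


Pattern 'a{3}' matches exactly 3 consecutive a's (greedy, non-overlapping).
String: 'baabbaaabbb'
Scanning for runs of a's:
  Run at pos 1: 'aa' (length 2) -> 0 match(es)
  Run at pos 5: 'aaa' (length 3) -> 1 match(es)
Matches found: ['aaa']
Total: 1

1


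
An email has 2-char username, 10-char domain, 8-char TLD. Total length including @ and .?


An email address has format: username@domain.tld
Username length: 2
'@' character: 1
Domain length: 10
'.' character: 1
TLD length: 8
Total = 2 + 1 + 10 + 1 + 8 = 22

22


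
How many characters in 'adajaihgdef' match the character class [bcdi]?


Character class [bcdi] matches any of: {b, c, d, i}
Scanning string 'adajaihgdef' character by character:
  pos 0: 'a' -> no
  pos 1: 'd' -> MATCH
  pos 2: 'a' -> no
  pos 3: 'j' -> no
  pos 4: 'a' -> no
  pos 5: 'i' -> MATCH
  pos 6: 'h' -> no
  pos 7: 'g' -> no
  pos 8: 'd' -> MATCH
  pos 9: 'e' -> no
  pos 10: 'f' -> no
Total matches: 3

3


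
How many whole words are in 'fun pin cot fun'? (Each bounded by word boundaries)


Word boundaries (\b) mark the start/end of each word.
Text: 'fun pin cot fun'
Splitting by whitespace:
  Word 1: 'fun'
  Word 2: 'pin'
  Word 3: 'cot'
  Word 4: 'fun'
Total whole words: 4

4


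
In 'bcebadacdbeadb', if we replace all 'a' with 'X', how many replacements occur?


re.sub('a', 'X', text) replaces every occurrence of 'a' with 'X'.
Text: 'bcebadacdbeadb'
Scanning for 'a':
  pos 4: 'a' -> replacement #1
  pos 6: 'a' -> replacement #2
  pos 11: 'a' -> replacement #3
Total replacements: 3

3


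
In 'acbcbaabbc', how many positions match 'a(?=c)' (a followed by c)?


Lookahead 'a(?=c)' matches 'a' only when followed by 'c'.
String: 'acbcbaabbc'
Checking each position where char is 'a':
  pos 0: 'a' -> MATCH (next='c')
  pos 5: 'a' -> no (next='a')
  pos 6: 'a' -> no (next='b')
Matching positions: [0]
Count: 1

1


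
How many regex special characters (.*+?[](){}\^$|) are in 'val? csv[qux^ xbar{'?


Regex special characters are: . * + ? [ ] ( ) { } \ ^ $ |
Scanning 'val? csv[qux^ xbar{':
  pos 3: '?' -> SPECIAL
  pos 8: '[' -> SPECIAL
  pos 12: '^' -> SPECIAL
  pos 18: '{' -> SPECIAL
Special chars found: ['?', '[', '^', '{']
Total: 4

4


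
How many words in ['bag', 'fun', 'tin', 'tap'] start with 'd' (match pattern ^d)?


Pattern ^d anchors to start of word. Check which words begin with 'd':
  'bag' -> no
  'fun' -> no
  'tin' -> no
  'tap' -> no
Matching words: []
Count: 0

0


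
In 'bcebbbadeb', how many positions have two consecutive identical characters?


Looking for consecutive identical characters in 'bcebbbadeb':
  pos 0-1: 'b' vs 'c' -> different
  pos 1-2: 'c' vs 'e' -> different
  pos 2-3: 'e' vs 'b' -> different
  pos 3-4: 'b' vs 'b' -> MATCH ('bb')
  pos 4-5: 'b' vs 'b' -> MATCH ('bb')
  pos 5-6: 'b' vs 'a' -> different
  pos 6-7: 'a' vs 'd' -> different
  pos 7-8: 'd' vs 'e' -> different
  pos 8-9: 'e' vs 'b' -> different
Consecutive identical pairs: ['bb', 'bb']
Count: 2

2


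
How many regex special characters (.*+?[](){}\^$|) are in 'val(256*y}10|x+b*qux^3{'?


Regex special characters are: . * + ? [ ] ( ) { } \ ^ $ |
Scanning 'val(256*y}10|x+b*qux^3{':
  pos 3: '(' -> SPECIAL
  pos 7: '*' -> SPECIAL
  pos 9: '}' -> SPECIAL
  pos 12: '|' -> SPECIAL
  pos 14: '+' -> SPECIAL
  pos 16: '*' -> SPECIAL
  pos 20: '^' -> SPECIAL
  pos 22: '{' -> SPECIAL
Special chars found: ['(', '*', '}', '|', '+', '*', '^', '{']
Total: 8

8


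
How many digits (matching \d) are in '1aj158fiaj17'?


\d matches any digit 0-9.
Scanning '1aj158fiaj17':
  pos 0: '1' -> DIGIT
  pos 3: '1' -> DIGIT
  pos 4: '5' -> DIGIT
  pos 5: '8' -> DIGIT
  pos 10: '1' -> DIGIT
  pos 11: '7' -> DIGIT
Digits found: ['1', '1', '5', '8', '1', '7']
Total: 6

6


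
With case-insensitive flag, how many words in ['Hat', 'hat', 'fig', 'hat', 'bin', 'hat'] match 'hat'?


Case-insensitive matching: compare each word's lowercase form to 'hat'.
  'Hat' -> lower='hat' -> MATCH
  'hat' -> lower='hat' -> MATCH
  'fig' -> lower='fig' -> no
  'hat' -> lower='hat' -> MATCH
  'bin' -> lower='bin' -> no
  'hat' -> lower='hat' -> MATCH
Matches: ['Hat', 'hat', 'hat', 'hat']
Count: 4

4


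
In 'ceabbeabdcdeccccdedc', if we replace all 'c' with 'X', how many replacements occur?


re.sub('c', 'X', text) replaces every occurrence of 'c' with 'X'.
Text: 'ceabbeabdcdeccccdedc'
Scanning for 'c':
  pos 0: 'c' -> replacement #1
  pos 9: 'c' -> replacement #2
  pos 12: 'c' -> replacement #3
  pos 13: 'c' -> replacement #4
  pos 14: 'c' -> replacement #5
  pos 15: 'c' -> replacement #6
  pos 19: 'c' -> replacement #7
Total replacements: 7

7


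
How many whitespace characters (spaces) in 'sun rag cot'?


\s matches whitespace characters (spaces, tabs, etc.).
Text: 'sun rag cot'
This text has 3 words separated by spaces.
Number of spaces = number of words - 1 = 3 - 1 = 2

2


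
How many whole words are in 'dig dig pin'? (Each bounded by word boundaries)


Word boundaries (\b) mark the start/end of each word.
Text: 'dig dig pin'
Splitting by whitespace:
  Word 1: 'dig'
  Word 2: 'dig'
  Word 3: 'pin'
Total whole words: 3

3


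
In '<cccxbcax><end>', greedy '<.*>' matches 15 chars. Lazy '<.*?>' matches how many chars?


Greedy '<.*>' tries to match as MUCH as possible.
Lazy '<.*?>' tries to match as LITTLE as possible.

String: '<cccxbcax><end>'
Greedy '<.*>' starts at first '<' and extends to the LAST '>': '<cccxbcax><end>' (15 chars)
Lazy '<.*?>' starts at first '<' and stops at the FIRST '>': '<cccxbcax>' (10 chars)

10


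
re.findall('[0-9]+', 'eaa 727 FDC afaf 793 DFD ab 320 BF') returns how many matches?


Pattern '[0-9]+' finds one or more digits.
Text: 'eaa 727 FDC afaf 793 DFD ab 320 BF'
Scanning for matches:
  Match 1: '727'
  Match 2: '793'
  Match 3: '320'
Total matches: 3

3


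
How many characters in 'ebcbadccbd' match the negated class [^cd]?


Negated class [^cd] matches any char NOT in {c, d}
Scanning 'ebcbadccbd':
  pos 0: 'e' -> MATCH
  pos 1: 'b' -> MATCH
  pos 2: 'c' -> no (excluded)
  pos 3: 'b' -> MATCH
  pos 4: 'a' -> MATCH
  pos 5: 'd' -> no (excluded)
  pos 6: 'c' -> no (excluded)
  pos 7: 'c' -> no (excluded)
  pos 8: 'b' -> MATCH
  pos 9: 'd' -> no (excluded)
Total matches: 5

5


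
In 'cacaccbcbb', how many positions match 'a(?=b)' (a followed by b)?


Lookahead 'a(?=b)' matches 'a' only when followed by 'b'.
String: 'cacaccbcbb'
Checking each position where char is 'a':
  pos 1: 'a' -> no (next='c')
  pos 3: 'a' -> no (next='c')
Matching positions: []
Count: 0

0


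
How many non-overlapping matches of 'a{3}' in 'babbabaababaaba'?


Pattern 'a{3}' matches exactly 3 consecutive a's (greedy, non-overlapping).
String: 'babbabaababaaba'
Scanning for runs of a's:
  Run at pos 1: 'a' (length 1) -> 0 match(es)
  Run at pos 4: 'a' (length 1) -> 0 match(es)
  Run at pos 6: 'aa' (length 2) -> 0 match(es)
  Run at pos 9: 'a' (length 1) -> 0 match(es)
  Run at pos 11: 'aa' (length 2) -> 0 match(es)
  Run at pos 14: 'a' (length 1) -> 0 match(es)
Matches found: []
Total: 0

0


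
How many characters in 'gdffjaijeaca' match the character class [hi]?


Character class [hi] matches any of: {h, i}
Scanning string 'gdffjaijeaca' character by character:
  pos 0: 'g' -> no
  pos 1: 'd' -> no
  pos 2: 'f' -> no
  pos 3: 'f' -> no
  pos 4: 'j' -> no
  pos 5: 'a' -> no
  pos 6: 'i' -> MATCH
  pos 7: 'j' -> no
  pos 8: 'e' -> no
  pos 9: 'a' -> no
  pos 10: 'c' -> no
  pos 11: 'a' -> no
Total matches: 1

1


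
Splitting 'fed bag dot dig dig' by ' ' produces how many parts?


Splitting by ' ' breaks the string at each occurrence of the separator.
Text: 'fed bag dot dig dig'
Parts after split:
  Part 1: 'fed'
  Part 2: 'bag'
  Part 3: 'dot'
  Part 4: 'dig'
  Part 5: 'dig'
Total parts: 5

5


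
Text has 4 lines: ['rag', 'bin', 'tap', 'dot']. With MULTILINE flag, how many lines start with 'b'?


With MULTILINE flag, ^ matches the start of each line.
Lines: ['rag', 'bin', 'tap', 'dot']
Checking which lines start with 'b':
  Line 1: 'rag' -> no
  Line 2: 'bin' -> MATCH
  Line 3: 'tap' -> no
  Line 4: 'dot' -> no
Matching lines: ['bin']
Count: 1

1


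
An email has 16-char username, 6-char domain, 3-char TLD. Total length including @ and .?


An email address has format: username@domain.tld
Username length: 16
'@' character: 1
Domain length: 6
'.' character: 1
TLD length: 3
Total = 16 + 1 + 6 + 1 + 3 = 27

27


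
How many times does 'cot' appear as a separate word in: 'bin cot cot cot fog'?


Scanning each word for exact match 'cot':
  Word 1: 'bin' -> no
  Word 2: 'cot' -> MATCH
  Word 3: 'cot' -> MATCH
  Word 4: 'cot' -> MATCH
  Word 5: 'fog' -> no
Total matches: 3

3


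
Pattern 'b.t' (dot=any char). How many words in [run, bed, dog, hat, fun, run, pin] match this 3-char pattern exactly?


Pattern 'b.t' means: starts with 'b', any single char, ends with 't'.
Checking each word (must be exactly 3 chars):
  'run' (len=3): no
  'bed' (len=3): no
  'dog' (len=3): no
  'hat' (len=3): no
  'fun' (len=3): no
  'run' (len=3): no
  'pin' (len=3): no
Matching words: []
Total: 0

0


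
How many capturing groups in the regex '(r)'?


To count capturing groups, count each '(' that starts a group.
Pattern: '(r)'
Walking through the pattern:
  Position 0: '(' -> group #1
Total capturing groups: 1

1


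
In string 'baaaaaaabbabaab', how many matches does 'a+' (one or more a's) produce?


Pattern 'a+' matches one or more consecutive a's.
String: 'baaaaaaabbabaab'
Scanning for runs of a:
  Match 1: 'aaaaaaa' (length 7)
  Match 2: 'a' (length 1)
  Match 3: 'aa' (length 2)
Total matches: 3

3


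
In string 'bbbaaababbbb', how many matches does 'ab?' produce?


Pattern 'ab?' matches 'a' optionally followed by 'b'.
String: 'bbbaaababbbb'
Scanning left to right for 'a' then checking next char:
  Match 1: 'a' (a not followed by b)
  Match 2: 'a' (a not followed by b)
  Match 3: 'ab' (a followed by b)
  Match 4: 'ab' (a followed by b)
Total matches: 4

4


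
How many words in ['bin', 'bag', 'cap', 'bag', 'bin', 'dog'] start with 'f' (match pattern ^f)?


Pattern ^f anchors to start of word. Check which words begin with 'f':
  'bin' -> no
  'bag' -> no
  'cap' -> no
  'bag' -> no
  'bin' -> no
  'dog' -> no
Matching words: []
Count: 0

0


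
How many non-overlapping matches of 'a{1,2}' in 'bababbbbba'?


Pattern 'a{1,2}' matches between 1 and 2 consecutive a's (greedy).
String: 'bababbbbba'
Finding runs of a's and applying greedy matching:
  Run at pos 1: 'a' (length 1)
  Run at pos 3: 'a' (length 1)
  Run at pos 9: 'a' (length 1)
Matches: ['a', 'a', 'a']
Count: 3

3


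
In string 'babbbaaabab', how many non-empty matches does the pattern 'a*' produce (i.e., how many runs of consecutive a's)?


Pattern 'a*' matches zero or more a's. We want non-empty runs of consecutive a's.
String: 'babbbaaabab'
Walking through the string to find runs of a's:
  Run 1: positions 1-1 -> 'a'
  Run 2: positions 5-7 -> 'aaa'
  Run 3: positions 9-9 -> 'a'
Non-empty runs found: ['a', 'aaa', 'a']
Count: 3

3


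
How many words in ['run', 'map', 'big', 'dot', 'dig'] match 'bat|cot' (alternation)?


Alternation 'bat|cot' matches either 'bat' or 'cot'.
Checking each word:
  'run' -> no
  'map' -> no
  'big' -> no
  'dot' -> no
  'dig' -> no
Matches: []
Count: 0

0


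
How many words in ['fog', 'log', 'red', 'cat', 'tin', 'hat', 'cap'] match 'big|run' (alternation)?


Alternation 'big|run' matches either 'big' or 'run'.
Checking each word:
  'fog' -> no
  'log' -> no
  'red' -> no
  'cat' -> no
  'tin' -> no
  'hat' -> no
  'cap' -> no
Matches: []
Count: 0

0


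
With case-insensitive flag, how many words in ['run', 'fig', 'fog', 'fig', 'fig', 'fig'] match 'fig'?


Case-insensitive matching: compare each word's lowercase form to 'fig'.
  'run' -> lower='run' -> no
  'fig' -> lower='fig' -> MATCH
  'fog' -> lower='fog' -> no
  'fig' -> lower='fig' -> MATCH
  'fig' -> lower='fig' -> MATCH
  'fig' -> lower='fig' -> MATCH
Matches: ['fig', 'fig', 'fig', 'fig']
Count: 4

4


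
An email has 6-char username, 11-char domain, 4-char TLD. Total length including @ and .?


An email address has format: username@domain.tld
Username length: 6
'@' character: 1
Domain length: 11
'.' character: 1
TLD length: 4
Total = 6 + 1 + 11 + 1 + 4 = 23

23


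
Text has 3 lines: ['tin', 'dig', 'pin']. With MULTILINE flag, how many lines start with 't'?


With MULTILINE flag, ^ matches the start of each line.
Lines: ['tin', 'dig', 'pin']
Checking which lines start with 't':
  Line 1: 'tin' -> MATCH
  Line 2: 'dig' -> no
  Line 3: 'pin' -> no
Matching lines: ['tin']
Count: 1

1


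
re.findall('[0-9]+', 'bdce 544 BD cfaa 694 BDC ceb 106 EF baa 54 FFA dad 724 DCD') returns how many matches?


Pattern '[0-9]+' finds one or more digits.
Text: 'bdce 544 BD cfaa 694 BDC ceb 106 EF baa 54 FFA dad 724 DCD'
Scanning for matches:
  Match 1: '544'
  Match 2: '694'
  Match 3: '106'
  Match 4: '54'
  Match 5: '724'
Total matches: 5

5


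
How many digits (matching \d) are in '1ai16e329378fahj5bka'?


\d matches any digit 0-9.
Scanning '1ai16e329378fahj5bka':
  pos 0: '1' -> DIGIT
  pos 3: '1' -> DIGIT
  pos 4: '6' -> DIGIT
  pos 6: '3' -> DIGIT
  pos 7: '2' -> DIGIT
  pos 8: '9' -> DIGIT
  pos 9: '3' -> DIGIT
  pos 10: '7' -> DIGIT
  pos 11: '8' -> DIGIT
  pos 16: '5' -> DIGIT
Digits found: ['1', '1', '6', '3', '2', '9', '3', '7', '8', '5']
Total: 10

10


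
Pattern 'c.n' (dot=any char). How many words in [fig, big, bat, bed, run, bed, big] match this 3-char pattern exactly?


Pattern 'c.n' means: starts with 'c', any single char, ends with 'n'.
Checking each word (must be exactly 3 chars):
  'fig' (len=3): no
  'big' (len=3): no
  'bat' (len=3): no
  'bed' (len=3): no
  'run' (len=3): no
  'bed' (len=3): no
  'big' (len=3): no
Matching words: []
Total: 0

0


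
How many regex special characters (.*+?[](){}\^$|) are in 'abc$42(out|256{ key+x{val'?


Regex special characters are: . * + ? [ ] ( ) { } \ ^ $ |
Scanning 'abc$42(out|256{ key+x{val':
  pos 3: '$' -> SPECIAL
  pos 6: '(' -> SPECIAL
  pos 10: '|' -> SPECIAL
  pos 14: '{' -> SPECIAL
  pos 19: '+' -> SPECIAL
  pos 21: '{' -> SPECIAL
Special chars found: ['$', '(', '|', '{', '+', '{']
Total: 6

6


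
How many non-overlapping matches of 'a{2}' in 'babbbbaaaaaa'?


Pattern 'a{2}' matches exactly 2 consecutive a's (greedy, non-overlapping).
String: 'babbbbaaaaaa'
Scanning for runs of a's:
  Run at pos 1: 'a' (length 1) -> 0 match(es)
  Run at pos 6: 'aaaaaa' (length 6) -> 3 match(es)
Matches found: ['aa', 'aa', 'aa']
Total: 3

3


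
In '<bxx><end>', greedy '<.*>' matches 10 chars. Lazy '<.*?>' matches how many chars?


Greedy '<.*>' tries to match as MUCH as possible.
Lazy '<.*?>' tries to match as LITTLE as possible.

String: '<bxx><end>'
Greedy '<.*>' starts at first '<' and extends to the LAST '>': '<bxx><end>' (10 chars)
Lazy '<.*?>' starts at first '<' and stops at the FIRST '>': '<bxx>' (5 chars)

5


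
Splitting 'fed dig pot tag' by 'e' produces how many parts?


Splitting by 'e' breaks the string at each occurrence of the separator.
Text: 'fed dig pot tag'
Parts after split:
  Part 1: 'f'
  Part 2: 'd dig pot tag'
Total parts: 2

2


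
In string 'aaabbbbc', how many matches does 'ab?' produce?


Pattern 'ab?' matches 'a' optionally followed by 'b'.
String: 'aaabbbbc'
Scanning left to right for 'a' then checking next char:
  Match 1: 'a' (a not followed by b)
  Match 2: 'a' (a not followed by b)
  Match 3: 'ab' (a followed by b)
Total matches: 3

3


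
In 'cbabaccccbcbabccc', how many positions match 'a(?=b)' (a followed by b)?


Lookahead 'a(?=b)' matches 'a' only when followed by 'b'.
String: 'cbabaccccbcbabccc'
Checking each position where char is 'a':
  pos 2: 'a' -> MATCH (next='b')
  pos 4: 'a' -> no (next='c')
  pos 12: 'a' -> MATCH (next='b')
Matching positions: [2, 12]
Count: 2

2


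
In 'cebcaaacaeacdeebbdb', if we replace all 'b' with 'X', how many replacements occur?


re.sub('b', 'X', text) replaces every occurrence of 'b' with 'X'.
Text: 'cebcaaacaeacdeebbdb'
Scanning for 'b':
  pos 2: 'b' -> replacement #1
  pos 15: 'b' -> replacement #2
  pos 16: 'b' -> replacement #3
  pos 18: 'b' -> replacement #4
Total replacements: 4

4


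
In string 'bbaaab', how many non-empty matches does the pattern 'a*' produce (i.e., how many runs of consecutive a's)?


Pattern 'a*' matches zero or more a's. We want non-empty runs of consecutive a's.
String: 'bbaaab'
Walking through the string to find runs of a's:
  Run 1: positions 2-4 -> 'aaa'
Non-empty runs found: ['aaa']
Count: 1

1


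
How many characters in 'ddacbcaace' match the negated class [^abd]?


Negated class [^abd] matches any char NOT in {a, b, d}
Scanning 'ddacbcaace':
  pos 0: 'd' -> no (excluded)
  pos 1: 'd' -> no (excluded)
  pos 2: 'a' -> no (excluded)
  pos 3: 'c' -> MATCH
  pos 4: 'b' -> no (excluded)
  pos 5: 'c' -> MATCH
  pos 6: 'a' -> no (excluded)
  pos 7: 'a' -> no (excluded)
  pos 8: 'c' -> MATCH
  pos 9: 'e' -> MATCH
Total matches: 4

4


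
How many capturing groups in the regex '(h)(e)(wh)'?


To count capturing groups, count each '(' that starts a group.
Pattern: '(h)(e)(wh)'
Walking through the pattern:
  Position 0: '(' -> group #1
  Position 3: '(' -> group #2
  Position 6: '(' -> group #3
Total capturing groups: 3

3


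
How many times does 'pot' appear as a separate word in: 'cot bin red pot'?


Scanning each word for exact match 'pot':
  Word 1: 'cot' -> no
  Word 2: 'bin' -> no
  Word 3: 'red' -> no
  Word 4: 'pot' -> MATCH
Total matches: 1

1


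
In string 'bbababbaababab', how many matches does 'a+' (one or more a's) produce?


Pattern 'a+' matches one or more consecutive a's.
String: 'bbababbaababab'
Scanning for runs of a:
  Match 1: 'a' (length 1)
  Match 2: 'a' (length 1)
  Match 3: 'aa' (length 2)
  Match 4: 'a' (length 1)
  Match 5: 'a' (length 1)
Total matches: 5

5


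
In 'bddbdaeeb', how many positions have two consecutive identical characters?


Looking for consecutive identical characters in 'bddbdaeeb':
  pos 0-1: 'b' vs 'd' -> different
  pos 1-2: 'd' vs 'd' -> MATCH ('dd')
  pos 2-3: 'd' vs 'b' -> different
  pos 3-4: 'b' vs 'd' -> different
  pos 4-5: 'd' vs 'a' -> different
  pos 5-6: 'a' vs 'e' -> different
  pos 6-7: 'e' vs 'e' -> MATCH ('ee')
  pos 7-8: 'e' vs 'b' -> different
Consecutive identical pairs: ['dd', 'ee']
Count: 2

2


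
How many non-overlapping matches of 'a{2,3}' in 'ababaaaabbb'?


Pattern 'a{2,3}' matches between 2 and 3 consecutive a's (greedy).
String: 'ababaaaabbb'
Finding runs of a's and applying greedy matching:
  Run at pos 0: 'a' (length 1)
  Run at pos 2: 'a' (length 1)
  Run at pos 4: 'aaaa' (length 4)
Matches: ['aaa']
Count: 1

1


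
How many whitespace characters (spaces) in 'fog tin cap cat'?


\s matches whitespace characters (spaces, tabs, etc.).
Text: 'fog tin cap cat'
This text has 4 words separated by spaces.
Number of spaces = number of words - 1 = 4 - 1 = 3

3


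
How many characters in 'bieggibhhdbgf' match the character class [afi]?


Character class [afi] matches any of: {a, f, i}
Scanning string 'bieggibhhdbgf' character by character:
  pos 0: 'b' -> no
  pos 1: 'i' -> MATCH
  pos 2: 'e' -> no
  pos 3: 'g' -> no
  pos 4: 'g' -> no
  pos 5: 'i' -> MATCH
  pos 6: 'b' -> no
  pos 7: 'h' -> no
  pos 8: 'h' -> no
  pos 9: 'd' -> no
  pos 10: 'b' -> no
  pos 11: 'g' -> no
  pos 12: 'f' -> MATCH
Total matches: 3

3


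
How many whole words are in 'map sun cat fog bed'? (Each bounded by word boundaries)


Word boundaries (\b) mark the start/end of each word.
Text: 'map sun cat fog bed'
Splitting by whitespace:
  Word 1: 'map'
  Word 2: 'sun'
  Word 3: 'cat'
  Word 4: 'fog'
  Word 5: 'bed'
Total whole words: 5

5


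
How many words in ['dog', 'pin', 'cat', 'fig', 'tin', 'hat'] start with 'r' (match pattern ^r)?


Pattern ^r anchors to start of word. Check which words begin with 'r':
  'dog' -> no
  'pin' -> no
  'cat' -> no
  'fig' -> no
  'tin' -> no
  'hat' -> no
Matching words: []
Count: 0

0


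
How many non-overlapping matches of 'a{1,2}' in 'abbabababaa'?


Pattern 'a{1,2}' matches between 1 and 2 consecutive a's (greedy).
String: 'abbabababaa'
Finding runs of a's and applying greedy matching:
  Run at pos 0: 'a' (length 1)
  Run at pos 3: 'a' (length 1)
  Run at pos 5: 'a' (length 1)
  Run at pos 7: 'a' (length 1)
  Run at pos 9: 'aa' (length 2)
Matches: ['a', 'a', 'a', 'a', 'aa']
Count: 5

5


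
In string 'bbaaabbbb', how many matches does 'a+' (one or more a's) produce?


Pattern 'a+' matches one or more consecutive a's.
String: 'bbaaabbbb'
Scanning for runs of a:
  Match 1: 'aaa' (length 3)
Total matches: 1

1


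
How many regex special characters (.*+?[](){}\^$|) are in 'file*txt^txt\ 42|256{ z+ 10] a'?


Regex special characters are: . * + ? [ ] ( ) { } \ ^ $ |
Scanning 'file*txt^txt\ 42|256{ z+ 10] a':
  pos 4: '*' -> SPECIAL
  pos 8: '^' -> SPECIAL
  pos 12: '\' -> SPECIAL
  pos 16: '|' -> SPECIAL
  pos 20: '{' -> SPECIAL
  pos 23: '+' -> SPECIAL
  pos 27: ']' -> SPECIAL
Special chars found: ['*', '^', '\\', '|', '{', '+', ']']
Total: 7

7


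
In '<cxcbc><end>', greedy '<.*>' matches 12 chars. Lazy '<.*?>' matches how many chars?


Greedy '<.*>' tries to match as MUCH as possible.
Lazy '<.*?>' tries to match as LITTLE as possible.

String: '<cxcbc><end>'
Greedy '<.*>' starts at first '<' and extends to the LAST '>': '<cxcbc><end>' (12 chars)
Lazy '<.*?>' starts at first '<' and stops at the FIRST '>': '<cxcbc>' (7 chars)

7


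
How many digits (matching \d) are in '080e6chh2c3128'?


\d matches any digit 0-9.
Scanning '080e6chh2c3128':
  pos 0: '0' -> DIGIT
  pos 1: '8' -> DIGIT
  pos 2: '0' -> DIGIT
  pos 4: '6' -> DIGIT
  pos 8: '2' -> DIGIT
  pos 10: '3' -> DIGIT
  pos 11: '1' -> DIGIT
  pos 12: '2' -> DIGIT
  pos 13: '8' -> DIGIT
Digits found: ['0', '8', '0', '6', '2', '3', '1', '2', '8']
Total: 9

9


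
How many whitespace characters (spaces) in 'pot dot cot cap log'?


\s matches whitespace characters (spaces, tabs, etc.).
Text: 'pot dot cot cap log'
This text has 5 words separated by spaces.
Number of spaces = number of words - 1 = 5 - 1 = 4

4


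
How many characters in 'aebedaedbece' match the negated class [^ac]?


Negated class [^ac] matches any char NOT in {a, c}
Scanning 'aebedaedbece':
  pos 0: 'a' -> no (excluded)
  pos 1: 'e' -> MATCH
  pos 2: 'b' -> MATCH
  pos 3: 'e' -> MATCH
  pos 4: 'd' -> MATCH
  pos 5: 'a' -> no (excluded)
  pos 6: 'e' -> MATCH
  pos 7: 'd' -> MATCH
  pos 8: 'b' -> MATCH
  pos 9: 'e' -> MATCH
  pos 10: 'c' -> no (excluded)
  pos 11: 'e' -> MATCH
Total matches: 9

9


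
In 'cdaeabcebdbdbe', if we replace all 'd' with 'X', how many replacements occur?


re.sub('d', 'X', text) replaces every occurrence of 'd' with 'X'.
Text: 'cdaeabcebdbdbe'
Scanning for 'd':
  pos 1: 'd' -> replacement #1
  pos 9: 'd' -> replacement #2
  pos 11: 'd' -> replacement #3
Total replacements: 3

3


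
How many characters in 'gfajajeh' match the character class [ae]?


Character class [ae] matches any of: {a, e}
Scanning string 'gfajajeh' character by character:
  pos 0: 'g' -> no
  pos 1: 'f' -> no
  pos 2: 'a' -> MATCH
  pos 3: 'j' -> no
  pos 4: 'a' -> MATCH
  pos 5: 'j' -> no
  pos 6: 'e' -> MATCH
  pos 7: 'h' -> no
Total matches: 3

3


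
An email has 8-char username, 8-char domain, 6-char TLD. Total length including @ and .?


An email address has format: username@domain.tld
Username length: 8
'@' character: 1
Domain length: 8
'.' character: 1
TLD length: 6
Total = 8 + 1 + 8 + 1 + 6 = 24

24


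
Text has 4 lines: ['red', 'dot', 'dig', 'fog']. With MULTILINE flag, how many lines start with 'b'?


With MULTILINE flag, ^ matches the start of each line.
Lines: ['red', 'dot', 'dig', 'fog']
Checking which lines start with 'b':
  Line 1: 'red' -> no
  Line 2: 'dot' -> no
  Line 3: 'dig' -> no
  Line 4: 'fog' -> no
Matching lines: []
Count: 0

0


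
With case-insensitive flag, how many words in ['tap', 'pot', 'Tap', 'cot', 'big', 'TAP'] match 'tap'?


Case-insensitive matching: compare each word's lowercase form to 'tap'.
  'tap' -> lower='tap' -> MATCH
  'pot' -> lower='pot' -> no
  'Tap' -> lower='tap' -> MATCH
  'cot' -> lower='cot' -> no
  'big' -> lower='big' -> no
  'TAP' -> lower='tap' -> MATCH
Matches: ['tap', 'Tap', 'TAP']
Count: 3

3


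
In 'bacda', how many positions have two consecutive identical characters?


Looking for consecutive identical characters in 'bacda':
  pos 0-1: 'b' vs 'a' -> different
  pos 1-2: 'a' vs 'c' -> different
  pos 2-3: 'c' vs 'd' -> different
  pos 3-4: 'd' vs 'a' -> different
Consecutive identical pairs: []
Count: 0

0


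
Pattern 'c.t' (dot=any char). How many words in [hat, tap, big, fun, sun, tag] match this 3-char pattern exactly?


Pattern 'c.t' means: starts with 'c', any single char, ends with 't'.
Checking each word (must be exactly 3 chars):
  'hat' (len=3): no
  'tap' (len=3): no
  'big' (len=3): no
  'fun' (len=3): no
  'sun' (len=3): no
  'tag' (len=3): no
Matching words: []
Total: 0

0


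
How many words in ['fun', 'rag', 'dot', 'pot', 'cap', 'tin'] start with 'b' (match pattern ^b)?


Pattern ^b anchors to start of word. Check which words begin with 'b':
  'fun' -> no
  'rag' -> no
  'dot' -> no
  'pot' -> no
  'cap' -> no
  'tin' -> no
Matching words: []
Count: 0

0


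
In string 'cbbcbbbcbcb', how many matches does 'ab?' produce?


Pattern 'ab?' matches 'a' optionally followed by 'b'.
String: 'cbbcbbbcbcb'
Scanning left to right for 'a' then checking next char:
Total matches: 0

0


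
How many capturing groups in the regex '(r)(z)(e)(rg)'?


To count capturing groups, count each '(' that starts a group.
Pattern: '(r)(z)(e)(rg)'
Walking through the pattern:
  Position 0: '(' -> group #1
  Position 3: '(' -> group #2
  Position 6: '(' -> group #3
  Position 9: '(' -> group #4
Total capturing groups: 4

4


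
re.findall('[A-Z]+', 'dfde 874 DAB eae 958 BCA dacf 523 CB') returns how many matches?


Pattern '[A-Z]+' finds one or more uppercase letters.
Text: 'dfde 874 DAB eae 958 BCA dacf 523 CB'
Scanning for matches:
  Match 1: 'DAB'
  Match 2: 'BCA'
  Match 3: 'CB'
Total matches: 3

3


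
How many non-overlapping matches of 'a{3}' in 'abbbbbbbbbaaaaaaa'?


Pattern 'a{3}' matches exactly 3 consecutive a's (greedy, non-overlapping).
String: 'abbbbbbbbbaaaaaaa'
Scanning for runs of a's:
  Run at pos 0: 'a' (length 1) -> 0 match(es)
  Run at pos 10: 'aaaaaaa' (length 7) -> 2 match(es)
Matches found: ['aaa', 'aaa']
Total: 2

2


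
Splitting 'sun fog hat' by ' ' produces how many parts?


Splitting by ' ' breaks the string at each occurrence of the separator.
Text: 'sun fog hat'
Parts after split:
  Part 1: 'sun'
  Part 2: 'fog'
  Part 3: 'hat'
Total parts: 3

3


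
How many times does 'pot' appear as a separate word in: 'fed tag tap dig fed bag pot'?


Scanning each word for exact match 'pot':
  Word 1: 'fed' -> no
  Word 2: 'tag' -> no
  Word 3: 'tap' -> no
  Word 4: 'dig' -> no
  Word 5: 'fed' -> no
  Word 6: 'bag' -> no
  Word 7: 'pot' -> MATCH
Total matches: 1

1


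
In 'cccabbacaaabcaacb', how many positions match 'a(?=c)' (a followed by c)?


Lookahead 'a(?=c)' matches 'a' only when followed by 'c'.
String: 'cccabbacaaabcaacb'
Checking each position where char is 'a':
  pos 3: 'a' -> no (next='b')
  pos 6: 'a' -> MATCH (next='c')
  pos 8: 'a' -> no (next='a')
  pos 9: 'a' -> no (next='a')
  pos 10: 'a' -> no (next='b')
  pos 13: 'a' -> no (next='a')
  pos 14: 'a' -> MATCH (next='c')
Matching positions: [6, 14]
Count: 2

2


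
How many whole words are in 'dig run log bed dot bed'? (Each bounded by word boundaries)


Word boundaries (\b) mark the start/end of each word.
Text: 'dig run log bed dot bed'
Splitting by whitespace:
  Word 1: 'dig'
  Word 2: 'run'
  Word 3: 'log'
  Word 4: 'bed'
  Word 5: 'dot'
  Word 6: 'bed'
Total whole words: 6

6


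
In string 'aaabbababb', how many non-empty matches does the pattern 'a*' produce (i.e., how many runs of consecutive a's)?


Pattern 'a*' matches zero or more a's. We want non-empty runs of consecutive a's.
String: 'aaabbababb'
Walking through the string to find runs of a's:
  Run 1: positions 0-2 -> 'aaa'
  Run 2: positions 5-5 -> 'a'
  Run 3: positions 7-7 -> 'a'
Non-empty runs found: ['aaa', 'a', 'a']
Count: 3

3


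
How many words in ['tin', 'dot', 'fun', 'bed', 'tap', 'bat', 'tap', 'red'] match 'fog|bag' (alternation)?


Alternation 'fog|bag' matches either 'fog' or 'bag'.
Checking each word:
  'tin' -> no
  'dot' -> no
  'fun' -> no
  'bed' -> no
  'tap' -> no
  'bat' -> no
  'tap' -> no
  'red' -> no
Matches: []
Count: 0

0


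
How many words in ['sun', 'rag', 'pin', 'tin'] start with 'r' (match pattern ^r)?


Pattern ^r anchors to start of word. Check which words begin with 'r':
  'sun' -> no
  'rag' -> MATCH (starts with 'r')
  'pin' -> no
  'tin' -> no
Matching words: ['rag']
Count: 1

1


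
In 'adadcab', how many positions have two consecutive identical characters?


Looking for consecutive identical characters in 'adadcab':
  pos 0-1: 'a' vs 'd' -> different
  pos 1-2: 'd' vs 'a' -> different
  pos 2-3: 'a' vs 'd' -> different
  pos 3-4: 'd' vs 'c' -> different
  pos 4-5: 'c' vs 'a' -> different
  pos 5-6: 'a' vs 'b' -> different
Consecutive identical pairs: []
Count: 0

0


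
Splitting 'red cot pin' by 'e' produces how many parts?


Splitting by 'e' breaks the string at each occurrence of the separator.
Text: 'red cot pin'
Parts after split:
  Part 1: 'r'
  Part 2: 'd cot pin'
Total parts: 2

2


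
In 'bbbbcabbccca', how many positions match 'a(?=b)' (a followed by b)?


Lookahead 'a(?=b)' matches 'a' only when followed by 'b'.
String: 'bbbbcabbccca'
Checking each position where char is 'a':
  pos 5: 'a' -> MATCH (next='b')
Matching positions: [5]
Count: 1

1


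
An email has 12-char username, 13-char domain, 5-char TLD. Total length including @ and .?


An email address has format: username@domain.tld
Username length: 12
'@' character: 1
Domain length: 13
'.' character: 1
TLD length: 5
Total = 12 + 1 + 13 + 1 + 5 = 32

32


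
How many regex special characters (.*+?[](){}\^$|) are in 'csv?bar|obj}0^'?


Regex special characters are: . * + ? [ ] ( ) { } \ ^ $ |
Scanning 'csv?bar|obj}0^':
  pos 3: '?' -> SPECIAL
  pos 7: '|' -> SPECIAL
  pos 11: '}' -> SPECIAL
  pos 13: '^' -> SPECIAL
Special chars found: ['?', '|', '}', '^']
Total: 4

4


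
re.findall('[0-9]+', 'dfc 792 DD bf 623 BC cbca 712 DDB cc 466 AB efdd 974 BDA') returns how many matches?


Pattern '[0-9]+' finds one or more digits.
Text: 'dfc 792 DD bf 623 BC cbca 712 DDB cc 466 AB efdd 974 BDA'
Scanning for matches:
  Match 1: '792'
  Match 2: '623'
  Match 3: '712'
  Match 4: '466'
  Match 5: '974'
Total matches: 5

5


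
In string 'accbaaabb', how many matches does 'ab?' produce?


Pattern 'ab?' matches 'a' optionally followed by 'b'.
String: 'accbaaabb'
Scanning left to right for 'a' then checking next char:
  Match 1: 'a' (a not followed by b)
  Match 2: 'a' (a not followed by b)
  Match 3: 'a' (a not followed by b)
  Match 4: 'ab' (a followed by b)
Total matches: 4

4


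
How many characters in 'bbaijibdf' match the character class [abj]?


Character class [abj] matches any of: {a, b, j}
Scanning string 'bbaijibdf' character by character:
  pos 0: 'b' -> MATCH
  pos 1: 'b' -> MATCH
  pos 2: 'a' -> MATCH
  pos 3: 'i' -> no
  pos 4: 'j' -> MATCH
  pos 5: 'i' -> no
  pos 6: 'b' -> MATCH
  pos 7: 'd' -> no
  pos 8: 'f' -> no
Total matches: 5

5


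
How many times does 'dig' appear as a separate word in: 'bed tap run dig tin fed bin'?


Scanning each word for exact match 'dig':
  Word 1: 'bed' -> no
  Word 2: 'tap' -> no
  Word 3: 'run' -> no
  Word 4: 'dig' -> MATCH
  Word 5: 'tin' -> no
  Word 6: 'fed' -> no
  Word 7: 'bin' -> no
Total matches: 1

1


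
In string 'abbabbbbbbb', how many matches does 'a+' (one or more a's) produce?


Pattern 'a+' matches one or more consecutive a's.
String: 'abbabbbbbbb'
Scanning for runs of a:
  Match 1: 'a' (length 1)
  Match 2: 'a' (length 1)
Total matches: 2

2


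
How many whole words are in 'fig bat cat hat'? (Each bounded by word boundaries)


Word boundaries (\b) mark the start/end of each word.
Text: 'fig bat cat hat'
Splitting by whitespace:
  Word 1: 'fig'
  Word 2: 'bat'
  Word 3: 'cat'
  Word 4: 'hat'
Total whole words: 4

4


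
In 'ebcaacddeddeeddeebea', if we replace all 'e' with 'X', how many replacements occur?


re.sub('e', 'X', text) replaces every occurrence of 'e' with 'X'.
Text: 'ebcaacddeddeeddeebea'
Scanning for 'e':
  pos 0: 'e' -> replacement #1
  pos 8: 'e' -> replacement #2
  pos 11: 'e' -> replacement #3
  pos 12: 'e' -> replacement #4
  pos 15: 'e' -> replacement #5
  pos 16: 'e' -> replacement #6
  pos 18: 'e' -> replacement #7
Total replacements: 7

7


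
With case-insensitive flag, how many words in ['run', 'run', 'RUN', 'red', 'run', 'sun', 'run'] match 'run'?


Case-insensitive matching: compare each word's lowercase form to 'run'.
  'run' -> lower='run' -> MATCH
  'run' -> lower='run' -> MATCH
  'RUN' -> lower='run' -> MATCH
  'red' -> lower='red' -> no
  'run' -> lower='run' -> MATCH
  'sun' -> lower='sun' -> no
  'run' -> lower='run' -> MATCH
Matches: ['run', 'run', 'RUN', 'run', 'run']
Count: 5

5


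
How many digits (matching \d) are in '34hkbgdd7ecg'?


\d matches any digit 0-9.
Scanning '34hkbgdd7ecg':
  pos 0: '3' -> DIGIT
  pos 1: '4' -> DIGIT
  pos 8: '7' -> DIGIT
Digits found: ['3', '4', '7']
Total: 3

3


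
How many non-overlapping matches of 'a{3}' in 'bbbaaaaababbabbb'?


Pattern 'a{3}' matches exactly 3 consecutive a's (greedy, non-overlapping).
String: 'bbbaaaaababbabbb'
Scanning for runs of a's:
  Run at pos 3: 'aaaaa' (length 5) -> 1 match(es)
  Run at pos 9: 'a' (length 1) -> 0 match(es)
  Run at pos 12: 'a' (length 1) -> 0 match(es)
Matches found: ['aaa']
Total: 1

1


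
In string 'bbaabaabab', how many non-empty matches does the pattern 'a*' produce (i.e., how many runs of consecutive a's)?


Pattern 'a*' matches zero or more a's. We want non-empty runs of consecutive a's.
String: 'bbaabaabab'
Walking through the string to find runs of a's:
  Run 1: positions 2-3 -> 'aa'
  Run 2: positions 5-6 -> 'aa'
  Run 3: positions 8-8 -> 'a'
Non-empty runs found: ['aa', 'aa', 'a']
Count: 3

3


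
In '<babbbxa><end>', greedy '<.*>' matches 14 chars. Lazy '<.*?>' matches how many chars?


Greedy '<.*>' tries to match as MUCH as possible.
Lazy '<.*?>' tries to match as LITTLE as possible.

String: '<babbbxa><end>'
Greedy '<.*>' starts at first '<' and extends to the LAST '>': '<babbbxa><end>' (14 chars)
Lazy '<.*?>' starts at first '<' and stops at the FIRST '>': '<babbbxa>' (9 chars)

9


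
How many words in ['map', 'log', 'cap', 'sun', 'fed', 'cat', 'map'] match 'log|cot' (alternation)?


Alternation 'log|cot' matches either 'log' or 'cot'.
Checking each word:
  'map' -> no
  'log' -> MATCH
  'cap' -> no
  'sun' -> no
  'fed' -> no
  'cat' -> no
  'map' -> no
Matches: ['log']
Count: 1

1


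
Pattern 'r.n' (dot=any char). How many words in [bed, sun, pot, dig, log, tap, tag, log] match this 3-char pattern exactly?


Pattern 'r.n' means: starts with 'r', any single char, ends with 'n'.
Checking each word (must be exactly 3 chars):
  'bed' (len=3): no
  'sun' (len=3): no
  'pot' (len=3): no
  'dig' (len=3): no
  'log' (len=3): no
  'tap' (len=3): no
  'tag' (len=3): no
  'log' (len=3): no
Matching words: []
Total: 0

0


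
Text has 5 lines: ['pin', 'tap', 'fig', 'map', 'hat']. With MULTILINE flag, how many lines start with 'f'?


With MULTILINE flag, ^ matches the start of each line.
Lines: ['pin', 'tap', 'fig', 'map', 'hat']
Checking which lines start with 'f':
  Line 1: 'pin' -> no
  Line 2: 'tap' -> no
  Line 3: 'fig' -> MATCH
  Line 4: 'map' -> no
  Line 5: 'hat' -> no
Matching lines: ['fig']
Count: 1

1


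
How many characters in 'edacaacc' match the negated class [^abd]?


Negated class [^abd] matches any char NOT in {a, b, d}
Scanning 'edacaacc':
  pos 0: 'e' -> MATCH
  pos 1: 'd' -> no (excluded)
  pos 2: 'a' -> no (excluded)
  pos 3: 'c' -> MATCH
  pos 4: 'a' -> no (excluded)
  pos 5: 'a' -> no (excluded)
  pos 6: 'c' -> MATCH
  pos 7: 'c' -> MATCH
Total matches: 4

4


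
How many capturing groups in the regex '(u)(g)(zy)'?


To count capturing groups, count each '(' that starts a group.
Pattern: '(u)(g)(zy)'
Walking through the pattern:
  Position 0: '(' -> group #1
  Position 3: '(' -> group #2
  Position 6: '(' -> group #3
Total capturing groups: 3

3


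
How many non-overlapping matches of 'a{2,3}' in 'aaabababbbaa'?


Pattern 'a{2,3}' matches between 2 and 3 consecutive a's (greedy).
String: 'aaabababbbaa'
Finding runs of a's and applying greedy matching:
  Run at pos 0: 'aaa' (length 3)
  Run at pos 4: 'a' (length 1)
  Run at pos 6: 'a' (length 1)
  Run at pos 10: 'aa' (length 2)
Matches: ['aaa', 'aa']
Count: 2

2


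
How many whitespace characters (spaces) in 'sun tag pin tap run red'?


\s matches whitespace characters (spaces, tabs, etc.).
Text: 'sun tag pin tap run red'
This text has 6 words separated by spaces.
Number of spaces = number of words - 1 = 6 - 1 = 5

5


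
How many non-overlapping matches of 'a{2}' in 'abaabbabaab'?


Pattern 'a{2}' matches exactly 2 consecutive a's (greedy, non-overlapping).
String: 'abaabbabaab'
Scanning for runs of a's:
  Run at pos 0: 'a' (length 1) -> 0 match(es)
  Run at pos 2: 'aa' (length 2) -> 1 match(es)
  Run at pos 6: 'a' (length 1) -> 0 match(es)
  Run at pos 8: 'aa' (length 2) -> 1 match(es)
Matches found: ['aa', 'aa']
Total: 2

2


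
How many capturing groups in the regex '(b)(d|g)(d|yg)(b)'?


To count capturing groups, count each '(' that starts a group.
Pattern: '(b)(d|g)(d|yg)(b)'
Walking through the pattern:
  Position 0: '(' -> group #1
  Position 3: '(' -> group #2
  Position 8: '(' -> group #3
  Position 14: '(' -> group #4
Total capturing groups: 4

4
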